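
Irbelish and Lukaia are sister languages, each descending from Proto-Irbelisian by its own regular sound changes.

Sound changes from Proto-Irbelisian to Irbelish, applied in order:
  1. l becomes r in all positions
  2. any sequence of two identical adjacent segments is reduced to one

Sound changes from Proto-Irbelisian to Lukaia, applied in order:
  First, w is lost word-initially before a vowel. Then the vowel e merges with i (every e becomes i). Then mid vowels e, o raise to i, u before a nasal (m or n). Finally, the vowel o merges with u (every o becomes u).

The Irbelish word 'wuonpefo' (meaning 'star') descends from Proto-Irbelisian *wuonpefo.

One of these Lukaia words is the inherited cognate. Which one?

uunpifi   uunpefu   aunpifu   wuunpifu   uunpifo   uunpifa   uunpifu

uunpifu

Lukaia: *wuonpefo
  wuonpefo → uonpefo   [glide loss]
  uonpefo → uonpifo   [vowel merger]
  uonpifo → uunpifo   [pre-nasal raising]
  uunpifo → uunpifu   [vowel merger]
  giving Lukaia uunpifu.
The other candidates each miss or misapply at least one Lukaia change.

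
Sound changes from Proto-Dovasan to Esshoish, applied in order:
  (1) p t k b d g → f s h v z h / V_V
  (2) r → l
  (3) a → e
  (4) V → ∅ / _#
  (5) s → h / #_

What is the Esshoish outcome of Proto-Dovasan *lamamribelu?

lememlivel

Esshoish: start from *lamamribelu.
  rule 1 (intervocalic lenition): lamamribelu → lamamrivelu
  rule 2 (unconditioned shift): lamamrivelu → lamamlivelu
  rule 3 (vowel merger): lamamlivelu → lememlivelu
  rule 4 (apocope): lememlivelu → lememlivel
  rule 5: no change — lememlivel
  ⇒ Esshoish lememlivel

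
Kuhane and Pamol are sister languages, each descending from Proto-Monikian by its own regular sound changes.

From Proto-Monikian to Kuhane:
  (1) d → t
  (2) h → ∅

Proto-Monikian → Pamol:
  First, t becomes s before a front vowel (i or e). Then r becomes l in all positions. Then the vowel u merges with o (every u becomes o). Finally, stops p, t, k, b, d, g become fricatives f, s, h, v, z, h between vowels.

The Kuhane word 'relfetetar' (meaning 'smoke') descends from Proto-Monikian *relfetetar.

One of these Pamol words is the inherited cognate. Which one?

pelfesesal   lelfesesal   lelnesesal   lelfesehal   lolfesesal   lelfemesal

lelfesesal

Pamol: start from *relfetetar.
  rule 1 (palatalisation): relfetetar → relfesetar
  rule 2 (unconditioned shift): relfesetar → lelfesetal
  rule 3: no change — lelfesetal
  rule 4 (intervocalic lenition): lelfesetal → lelfesesal
  ⇒ Pamol lelfesesal
Among the options, 'lelfesesal' alone shows every Pamol change applied in order.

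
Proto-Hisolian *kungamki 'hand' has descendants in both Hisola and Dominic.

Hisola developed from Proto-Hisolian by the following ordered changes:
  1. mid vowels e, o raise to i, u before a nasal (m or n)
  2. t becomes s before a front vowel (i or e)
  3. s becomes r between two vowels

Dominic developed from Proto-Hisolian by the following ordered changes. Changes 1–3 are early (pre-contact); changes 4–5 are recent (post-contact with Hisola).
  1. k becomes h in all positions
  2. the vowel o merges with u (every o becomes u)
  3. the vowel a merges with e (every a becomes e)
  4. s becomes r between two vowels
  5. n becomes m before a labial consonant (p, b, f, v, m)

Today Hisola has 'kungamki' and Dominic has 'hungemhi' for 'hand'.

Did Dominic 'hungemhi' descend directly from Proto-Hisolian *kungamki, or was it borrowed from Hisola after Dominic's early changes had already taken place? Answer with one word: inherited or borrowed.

inherited

If inherited, *kungamki would pass through all of Dominic's changes:
Dominic: start from *kungamki.
  rule 1 (unconditioned shift): kungamki → hungamhi
  rule 2: no change — hungamhi
  rule 3 (vowel merger): hungamhi → hungemhi
  rule 4: no change — hungemhi
  rule 5: no change — hungemhi
  ⇒ Dominic hungemhi
If borrowed from Hisola 'kungamki' after the early changes, it would undergo only the recent ones:
  rule 4 (rhotacism): no change (kungamki)
  rule 5 (nasal place assimilation): no change (kungamki)
  ⇒ as a loan: kungamki
Dominic 'hungemhi' matches the inherited outcome exactly, so it is an inherited cognate, not a loan.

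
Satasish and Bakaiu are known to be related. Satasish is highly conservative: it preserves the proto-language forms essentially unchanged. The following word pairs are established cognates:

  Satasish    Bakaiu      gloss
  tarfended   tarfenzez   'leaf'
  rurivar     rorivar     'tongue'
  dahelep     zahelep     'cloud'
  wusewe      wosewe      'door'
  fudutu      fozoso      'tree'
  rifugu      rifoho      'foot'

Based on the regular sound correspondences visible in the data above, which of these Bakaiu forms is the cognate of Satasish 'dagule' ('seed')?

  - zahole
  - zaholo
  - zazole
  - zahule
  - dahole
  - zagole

dahelep ~ zahelep — Satasish d corresponds to Bakaiu z word-initially before a back vowel.
rifugu ~ rifoho — Satasish g corresponds to Bakaiu h between vowels (before a back vowel).
wusewe ~ wosewe, fudutu ~ fozoso — Satasish u corresponds to Bakaiu o after a consonant, before a consonant other than r, m, n, p, b, f, v.
Applying these to Satasish 'dagule':
  dagule → zagule   (d→z word-initially before a back vowel)
  zagule → zahule   (g→h between vowels (before a back vowel))
  zahule → zahole   (u→o after a consonant, before a consonant other than r, m, n, p, b, f, v)
So the Bakaiu cognate is 'zahole'.

zahole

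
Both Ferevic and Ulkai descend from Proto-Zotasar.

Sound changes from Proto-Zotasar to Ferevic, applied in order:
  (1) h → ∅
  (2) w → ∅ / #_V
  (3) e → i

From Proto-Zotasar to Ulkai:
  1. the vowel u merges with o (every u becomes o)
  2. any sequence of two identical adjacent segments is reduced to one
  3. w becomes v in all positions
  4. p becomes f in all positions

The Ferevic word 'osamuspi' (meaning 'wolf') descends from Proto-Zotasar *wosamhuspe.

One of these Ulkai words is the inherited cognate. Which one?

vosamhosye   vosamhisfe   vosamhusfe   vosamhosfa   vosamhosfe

Ulkai: start from *wosamhuspe.
  rule 1 (vowel merger): wosamhuspe → wosamhospe
  rule 2: no change — wosamhospe
  rule 3 (unconditioned shift): wosamhospe → vosamhospe
  rule 4 (unconditioned shift): vosamhospe → vosamhosfe
  ⇒ Ulkai vosamhosfe
Among the options, 'vosamhosfe' alone shows every Ulkai change applied in order.

vosamhosfe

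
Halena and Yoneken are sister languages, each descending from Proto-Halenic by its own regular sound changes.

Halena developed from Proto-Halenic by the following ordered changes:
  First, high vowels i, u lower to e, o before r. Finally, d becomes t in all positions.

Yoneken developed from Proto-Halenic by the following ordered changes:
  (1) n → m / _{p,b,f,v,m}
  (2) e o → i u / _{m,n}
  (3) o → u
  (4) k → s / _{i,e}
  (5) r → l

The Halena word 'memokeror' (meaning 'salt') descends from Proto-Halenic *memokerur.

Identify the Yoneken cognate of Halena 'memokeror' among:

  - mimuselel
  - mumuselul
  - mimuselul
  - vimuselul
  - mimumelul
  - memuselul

mimuselul

Yoneken: *memokerur
  memokerur (rule 1 does not apply)
  memokerur → mimokerur   [pre-nasal raising]
  mimokerur → mimukerur   [vowel merger]
  mimukerur → mimuserur   [palatalisation]
  mimuserur → mimuselul   [unconditioned shift]
  giving Yoneken mimuselul.
The other candidates each miss or misapply at least one Yoneken change.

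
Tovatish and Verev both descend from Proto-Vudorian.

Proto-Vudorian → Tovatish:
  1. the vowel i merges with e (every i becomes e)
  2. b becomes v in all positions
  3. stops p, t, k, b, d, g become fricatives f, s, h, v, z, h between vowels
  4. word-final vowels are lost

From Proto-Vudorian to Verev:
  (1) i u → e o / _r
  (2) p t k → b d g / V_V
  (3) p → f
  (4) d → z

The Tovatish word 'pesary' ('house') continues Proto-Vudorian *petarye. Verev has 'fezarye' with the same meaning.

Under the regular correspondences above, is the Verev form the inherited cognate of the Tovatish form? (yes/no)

yes

Derive the expected Verev reflex of *petarye:
Verev: *petarye
  petarye (rule 1 does not apply)
  petarye → pedarye   [intervocalic voicing]
  pedarye → fedarye   [unconditioned shift]
  fedarye → fezarye   [unconditioned shift]
  giving Verev fezarye.
Verev 'fezarye' matches the regular reflex exactly, so the pair is cognate.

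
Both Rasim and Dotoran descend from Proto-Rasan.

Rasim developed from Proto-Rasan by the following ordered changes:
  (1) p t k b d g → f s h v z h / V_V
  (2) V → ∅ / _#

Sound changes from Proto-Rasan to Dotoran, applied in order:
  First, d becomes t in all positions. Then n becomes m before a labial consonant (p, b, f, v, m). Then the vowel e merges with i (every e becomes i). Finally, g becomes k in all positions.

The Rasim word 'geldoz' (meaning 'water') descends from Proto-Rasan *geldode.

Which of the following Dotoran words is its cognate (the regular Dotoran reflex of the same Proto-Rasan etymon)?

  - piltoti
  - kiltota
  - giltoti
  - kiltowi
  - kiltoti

Dotoran: *geldode
  geldode → geltote   [unconditioned shift]
  geltote (rule 2 does not apply)
  geltote → giltoti   [vowel merger]
  giltoti → kiltoti   [unconditioned shift]
  giving Dotoran kiltoti.

kiltoti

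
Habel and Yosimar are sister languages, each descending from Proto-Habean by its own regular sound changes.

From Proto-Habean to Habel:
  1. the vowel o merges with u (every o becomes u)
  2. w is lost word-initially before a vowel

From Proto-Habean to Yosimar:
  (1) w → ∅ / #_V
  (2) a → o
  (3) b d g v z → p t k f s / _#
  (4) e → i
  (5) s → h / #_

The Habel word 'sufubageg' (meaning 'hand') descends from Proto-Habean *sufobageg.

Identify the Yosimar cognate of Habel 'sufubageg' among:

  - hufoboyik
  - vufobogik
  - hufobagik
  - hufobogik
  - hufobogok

Yosimar: *sufobageg
  sufobageg (rule 1 does not apply)
  sufobageg → sufobogeg   [vowel merger]
  sufobogeg → sufobogek   [final devoicing]
  sufobogek → sufobogik   [vowel merger]
  sufobogik → hufobogik   [debuccalisation]
  giving Yosimar hufobogik.
Only 'hufobogik' matches the regular Yosimar development of *sufobageg.

hufobogik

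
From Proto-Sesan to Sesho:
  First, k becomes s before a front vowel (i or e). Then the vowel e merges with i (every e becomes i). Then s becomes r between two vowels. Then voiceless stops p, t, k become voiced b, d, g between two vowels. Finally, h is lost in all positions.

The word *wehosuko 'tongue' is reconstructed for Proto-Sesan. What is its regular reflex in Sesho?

wiorugo

Sesho: *wehosuko > wihosuko > wihoruko > wihorugo > wiorugo  (by vowel merger, rhotacism, intervocalic voicing, h-loss)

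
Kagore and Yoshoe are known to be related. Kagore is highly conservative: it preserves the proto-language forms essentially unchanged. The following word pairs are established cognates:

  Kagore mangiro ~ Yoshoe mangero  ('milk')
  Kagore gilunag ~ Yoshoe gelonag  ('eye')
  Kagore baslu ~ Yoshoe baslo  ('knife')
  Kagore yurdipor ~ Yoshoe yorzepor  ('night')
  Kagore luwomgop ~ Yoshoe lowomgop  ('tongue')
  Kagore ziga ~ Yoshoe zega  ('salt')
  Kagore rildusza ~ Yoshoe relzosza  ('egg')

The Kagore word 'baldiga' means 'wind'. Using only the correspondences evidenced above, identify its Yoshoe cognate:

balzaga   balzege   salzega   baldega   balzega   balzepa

balzega

yurdipor ~ yorzepor — Kagore d corresponds to Yoshoe z after a consonant, before a front vowel.
gilunag ~ gelonag, ziga ~ zega — Kagore i corresponds to Yoshoe e after a consonant, before a consonant other than r, m, n, p, b, f, v.
Applying these to Kagore 'baldiga':
  baldiga → balziga   (d→z after a consonant, before a front vowel)
  balziga → balzega   (i→e after a consonant, before a consonant other than r, m, n, p, b, f, v)
So the Yoshoe cognate is 'balzega'.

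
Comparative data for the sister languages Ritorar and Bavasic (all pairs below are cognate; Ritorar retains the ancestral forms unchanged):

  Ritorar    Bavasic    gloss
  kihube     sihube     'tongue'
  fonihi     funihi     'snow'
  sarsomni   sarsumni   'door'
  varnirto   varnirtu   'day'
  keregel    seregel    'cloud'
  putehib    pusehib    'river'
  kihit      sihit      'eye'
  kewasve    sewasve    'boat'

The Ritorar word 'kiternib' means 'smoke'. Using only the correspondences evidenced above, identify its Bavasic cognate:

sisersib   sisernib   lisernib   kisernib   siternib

kihube ~ sihube, kihit ~ sihit — Ritorar k corresponds to Bavasic s word-initially before a front vowel.
putehib ~ pusehib — Ritorar t corresponds to Bavasic s between vowels (before a front vowel).
Applying these to Ritorar 'kiternib':
  kiternib → siternib   (k→s word-initially before a front vowel)
  siternib → sisernib   (t→s between vowels (before a front vowel))
So the Bavasic cognate is 'sisernib'.

sisernib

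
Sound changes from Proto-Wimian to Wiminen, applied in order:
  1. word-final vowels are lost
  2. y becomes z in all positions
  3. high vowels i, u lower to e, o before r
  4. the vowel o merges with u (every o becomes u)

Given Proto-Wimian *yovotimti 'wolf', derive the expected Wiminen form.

zuvutimt

Wiminen: *yovotimti
  yovotimti → yovotimt   [apocope]
  yovotimt → zovotimt   [unconditioned shift]
  zovotimt (rule 3 does not apply)
  zovotimt → zuvutimt   [vowel merger]
  giving Wiminen zuvutimt.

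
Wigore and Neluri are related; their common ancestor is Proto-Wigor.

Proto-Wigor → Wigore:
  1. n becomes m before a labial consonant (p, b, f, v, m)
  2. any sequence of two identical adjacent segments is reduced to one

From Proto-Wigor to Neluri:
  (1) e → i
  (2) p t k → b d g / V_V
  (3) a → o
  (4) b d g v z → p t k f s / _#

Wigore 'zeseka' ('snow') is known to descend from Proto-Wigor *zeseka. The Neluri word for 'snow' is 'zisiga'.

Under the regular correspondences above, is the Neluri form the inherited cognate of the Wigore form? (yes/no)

Derive the expected Neluri reflex of *zeseka:
Neluri: *zeseka
  zeseka → zisika   [vowel merger]
  zisika → zisiga   [intervocalic voicing]
  zisiga → zisigo   [vowel merger]
  zisigo (rule 4 does not apply)
  giving Neluri zisigo.
The regular Neluri reflex would be 'zisigo', but the attested form is 'zisiga'. The correspondence is irregular, so they are not cognates (the Neluri form has a different source).

no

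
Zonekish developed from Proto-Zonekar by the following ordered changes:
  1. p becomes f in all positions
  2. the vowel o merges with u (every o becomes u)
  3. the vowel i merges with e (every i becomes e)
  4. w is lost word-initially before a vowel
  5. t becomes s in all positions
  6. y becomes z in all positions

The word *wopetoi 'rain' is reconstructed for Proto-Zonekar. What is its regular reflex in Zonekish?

Zonekish: *wopetoi
  wopetoi → wofetoi   [unconditioned shift]
  wofetoi → wufetui   [vowel merger]
  wufetui → wufetue   [vowel merger]
  wufetue → ufetue   [glide loss]
  ufetue → ufesue   [unconditioned shift]
  ufesue (rule 6 does not apply)
  giving Zonekish ufesue.

ufesue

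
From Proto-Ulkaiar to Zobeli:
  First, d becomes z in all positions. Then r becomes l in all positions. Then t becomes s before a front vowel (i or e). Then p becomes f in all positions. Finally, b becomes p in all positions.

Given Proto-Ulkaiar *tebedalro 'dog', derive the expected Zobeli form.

sepezallo

Zobeli: start from *tebedalro.
  rule 1 (unconditioned shift): tebedalro → tebezalro
  rule 2 (unconditioned shift): tebezalro → tebezallo
  rule 3 (palatalisation): tebezallo → sebezallo
  rule 4: no change — sebezallo
  rule 5 (unconditioned shift): sebezallo → sepezallo
  ⇒ Zobeli sepezallo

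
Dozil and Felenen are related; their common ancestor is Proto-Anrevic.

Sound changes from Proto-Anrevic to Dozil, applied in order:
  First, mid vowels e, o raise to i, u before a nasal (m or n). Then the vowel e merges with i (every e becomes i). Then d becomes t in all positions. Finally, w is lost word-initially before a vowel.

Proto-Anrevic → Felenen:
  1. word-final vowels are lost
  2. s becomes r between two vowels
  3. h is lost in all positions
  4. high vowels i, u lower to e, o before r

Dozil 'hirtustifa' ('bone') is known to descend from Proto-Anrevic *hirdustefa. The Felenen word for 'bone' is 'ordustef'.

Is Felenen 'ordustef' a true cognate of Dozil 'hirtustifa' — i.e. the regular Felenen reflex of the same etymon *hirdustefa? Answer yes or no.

Derive the expected Felenen reflex of *hirdustefa:
Felenen: start from *hirdustefa.
  rule 1 (apocope): hirdustefa → hirdustef
  rule 2: no change — hirdustef
  rule 3 (h-loss): hirdustef → irdustef
  rule 4 (pre-rhotic lowering): irdustef → erdustef
  ⇒ Felenen erdustef
The regular Felenen reflex would be 'erdustef', but the attested form is 'ordustef'. The correspondence is irregular, so they are not cognates (the Felenen form has a different source).

no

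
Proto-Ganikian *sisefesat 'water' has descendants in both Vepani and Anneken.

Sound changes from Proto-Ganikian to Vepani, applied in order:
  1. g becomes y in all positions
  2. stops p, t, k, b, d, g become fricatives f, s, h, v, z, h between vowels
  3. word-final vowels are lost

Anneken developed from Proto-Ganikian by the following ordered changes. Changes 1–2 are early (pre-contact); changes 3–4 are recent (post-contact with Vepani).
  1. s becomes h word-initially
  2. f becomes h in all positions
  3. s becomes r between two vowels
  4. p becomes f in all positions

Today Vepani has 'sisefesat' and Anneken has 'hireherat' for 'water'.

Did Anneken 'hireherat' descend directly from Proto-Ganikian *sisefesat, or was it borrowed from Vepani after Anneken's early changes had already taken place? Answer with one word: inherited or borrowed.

inherited

If inherited, *sisefesat would pass through all of Anneken's changes:
Anneken: *sisefesat > hisefesat > hisehesat > hireherat  (by debuccalisation, unconditioned shift, rhotacism)
If borrowed from Vepani 'sisefesat' after the early changes, it would undergo only the recent ones:
  rule 3 (rhotacism): sisefesat → sireferat
  rule 4 (unconditioned shift): no change (sireferat)
  ⇒ as a loan: sireferat
Anneken 'hireherat' matches the inherited outcome exactly, so it is an inherited cognate, not a loan.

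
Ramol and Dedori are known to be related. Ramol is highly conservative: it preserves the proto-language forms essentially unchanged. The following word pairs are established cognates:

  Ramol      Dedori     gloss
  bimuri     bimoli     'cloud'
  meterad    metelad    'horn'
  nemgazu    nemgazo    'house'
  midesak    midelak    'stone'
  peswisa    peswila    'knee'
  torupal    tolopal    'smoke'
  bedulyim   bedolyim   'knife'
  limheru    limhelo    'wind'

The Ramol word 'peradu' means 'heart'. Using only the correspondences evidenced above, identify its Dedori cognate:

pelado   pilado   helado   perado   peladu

pelado

meterad ~ metelad — Ramol r corresponds to Dedori l between vowels (before a back vowel).
nemgazu ~ nemgazo, limheru ~ limhelo — Ramol u corresponds to Dedori o word-finally.
Applying these to Ramol 'peradu':
  peradu → peladu   (r→l between vowels (before a back vowel))
  peladu → pelado   (u→o word-finally)
So the Dedori cognate is 'pelado'.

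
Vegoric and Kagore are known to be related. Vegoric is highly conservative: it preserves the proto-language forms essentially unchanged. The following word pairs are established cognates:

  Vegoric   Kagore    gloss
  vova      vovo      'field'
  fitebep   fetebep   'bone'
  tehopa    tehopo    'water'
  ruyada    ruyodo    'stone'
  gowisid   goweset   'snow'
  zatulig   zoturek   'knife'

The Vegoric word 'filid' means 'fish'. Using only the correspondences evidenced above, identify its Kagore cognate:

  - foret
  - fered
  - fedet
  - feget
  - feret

feret

fitebep ~ fetebep, gowisid ~ goweset — Vegoric i corresponds to Kagore e after a consonant, before a consonant other than r, m, n, p, b, f, v.
zatulig ~ zoturek — Vegoric l corresponds to Kagore r between vowels (before a front vowel).
gowisid ~ goweset — Vegoric d corresponds to Kagore t word-finally.
Applying these to Vegoric 'filid':
  filid → felid   (i→e after a consonant, before a consonant other than r, m, n, p, b, f, v)
  felid → ferid   (l→r between vowels (before a front vowel))
  ferid → fered   (i→e after a consonant, before a consonant other than r, m, n, p, b, f, v)
  fered → feret   (d→t word-finally)
So the Kagore cognate is 'feret'.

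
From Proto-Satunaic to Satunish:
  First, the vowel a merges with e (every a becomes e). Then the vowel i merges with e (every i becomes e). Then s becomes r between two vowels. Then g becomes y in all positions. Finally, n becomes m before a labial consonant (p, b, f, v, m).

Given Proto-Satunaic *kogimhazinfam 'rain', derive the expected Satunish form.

Satunish: *kogimhazinfam
  kogimhazinfam → kogimhezinfem   [vowel merger]
  kogimhezinfem → kogemhezenfem   [vowel merger]
  kogemhezenfem (rule 3 does not apply)
  kogemhezenfem → koyemhezenfem   [unconditioned shift]
  koyemhezenfem → koyemhezemfem   [nasal place assimilation]
  giving Satunish koyemhezemfem.

koyemhezemfem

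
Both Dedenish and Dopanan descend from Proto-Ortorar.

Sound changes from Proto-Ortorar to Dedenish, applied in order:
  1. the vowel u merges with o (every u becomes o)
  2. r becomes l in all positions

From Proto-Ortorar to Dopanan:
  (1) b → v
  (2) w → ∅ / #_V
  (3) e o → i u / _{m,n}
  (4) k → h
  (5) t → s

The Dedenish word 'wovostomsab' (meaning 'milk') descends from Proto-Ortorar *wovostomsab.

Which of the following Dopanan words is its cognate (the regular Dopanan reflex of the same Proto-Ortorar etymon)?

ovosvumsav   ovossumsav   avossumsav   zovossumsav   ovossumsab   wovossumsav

ovossumsav

Dopanan: *wovostomsab
  wovostomsab → wovostomsav   [unconditioned shift]
  wovostomsav → ovostomsav   [glide loss]
  ovostomsav → ovostumsav   [pre-nasal raising]
  ovostumsav (rule 4 does not apply)
  ovostumsav → ovossumsav   [unconditioned shift]
  giving Dopanan ovossumsav.
Only 'ovossumsav' matches the regular Dopanan development of *wovostomsab.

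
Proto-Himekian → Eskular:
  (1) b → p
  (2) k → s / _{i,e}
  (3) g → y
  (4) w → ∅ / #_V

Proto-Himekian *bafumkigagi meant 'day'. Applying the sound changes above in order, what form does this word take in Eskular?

Eskular: *bafumkigagi > pafumkigagi > pafumsigagi > pafumsiyayi  (by unconditioned shift, palatalisation, unconditioned shift)

pafumsiyayi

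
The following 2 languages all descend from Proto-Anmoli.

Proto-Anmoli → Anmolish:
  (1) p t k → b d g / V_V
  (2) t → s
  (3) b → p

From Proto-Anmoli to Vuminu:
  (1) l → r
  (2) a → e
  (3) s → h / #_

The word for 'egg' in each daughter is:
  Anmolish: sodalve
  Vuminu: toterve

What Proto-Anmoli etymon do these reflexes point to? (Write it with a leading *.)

Position 4: Anmolish has a, Vuminu has e. Anmolish preserves a here (none of its changes turn any other segment into a), so the proto-segment is *a.
Position 3: Anmolish has d, Vuminu has t. Vuminu preserves t here (none of its changes turn any other segment into t), so the proto-segment is *t.
Position 1: Anmolish has s, Vuminu has t. Vuminu preserves t here (none of its changes turn any other segment into t), so the proto-segment is *t.
Continuing position by position gives *totalve; check it forward:
Anmolish: *totalve > todalve > sodalve  (by intervocalic voicing, unconditioned shift)
Vuminu: *totalve > totarve > toterve  (by unconditioned shift, vowel merger)
No other proto-form is consistent with every reflex, so the reconstruction is *totalve.

*totalve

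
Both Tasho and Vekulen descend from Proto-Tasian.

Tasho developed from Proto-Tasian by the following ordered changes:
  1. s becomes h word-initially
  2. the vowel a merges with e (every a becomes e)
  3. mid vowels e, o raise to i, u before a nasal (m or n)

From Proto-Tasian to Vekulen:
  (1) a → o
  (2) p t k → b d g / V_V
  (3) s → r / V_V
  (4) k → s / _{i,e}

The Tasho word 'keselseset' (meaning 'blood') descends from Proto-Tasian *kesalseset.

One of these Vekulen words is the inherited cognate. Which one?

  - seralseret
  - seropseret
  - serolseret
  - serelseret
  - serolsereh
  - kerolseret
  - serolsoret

Vekulen: *kesalseset > kesolseset > kerolseret > serolseret  (by vowel merger, rhotacism, palatalisation)
The other candidates each miss or misapply at least one Vekulen change.

serolseret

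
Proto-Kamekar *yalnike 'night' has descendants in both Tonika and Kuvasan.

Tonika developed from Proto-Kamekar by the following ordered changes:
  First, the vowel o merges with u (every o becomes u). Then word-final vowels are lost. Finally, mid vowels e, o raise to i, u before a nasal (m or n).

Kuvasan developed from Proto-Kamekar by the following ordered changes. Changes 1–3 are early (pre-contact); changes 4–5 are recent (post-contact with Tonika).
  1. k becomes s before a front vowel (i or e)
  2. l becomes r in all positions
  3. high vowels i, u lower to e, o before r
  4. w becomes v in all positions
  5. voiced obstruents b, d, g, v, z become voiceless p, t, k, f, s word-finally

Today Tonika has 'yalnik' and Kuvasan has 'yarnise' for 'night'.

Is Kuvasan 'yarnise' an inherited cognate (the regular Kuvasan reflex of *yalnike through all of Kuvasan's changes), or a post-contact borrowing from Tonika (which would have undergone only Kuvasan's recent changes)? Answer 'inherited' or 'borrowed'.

inherited

If inherited, *yalnike would pass through all of Kuvasan's changes:
Kuvasan: *yalnike
  yalnike → yalnise   [palatalisation]
  yalnise → yarnise   [unconditioned shift]
  yarnise (rule 3 does not apply)
  yarnise (rule 4 does not apply)
  yarnise (rule 5 does not apply)
  giving Kuvasan yarnise.
If borrowed from Tonika 'yalnik' after the early changes, it would undergo only the recent ones:
  rule 4 (unconditioned shift): no change (yalnik)
  rule 5 (final devoicing): no change (yalnik)
  ⇒ as a loan: yalnik
Kuvasan 'yarnise' matches the inherited outcome exactly, so it is an inherited cognate, not a loan.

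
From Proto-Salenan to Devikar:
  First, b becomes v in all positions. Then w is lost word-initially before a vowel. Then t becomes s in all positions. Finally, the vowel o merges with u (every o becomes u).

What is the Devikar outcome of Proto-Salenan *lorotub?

lurusuv

Devikar: *lorotub > lorotuv > lorosuv > lurusuv  (by unconditioned shift, unconditioned shift, vowel merger)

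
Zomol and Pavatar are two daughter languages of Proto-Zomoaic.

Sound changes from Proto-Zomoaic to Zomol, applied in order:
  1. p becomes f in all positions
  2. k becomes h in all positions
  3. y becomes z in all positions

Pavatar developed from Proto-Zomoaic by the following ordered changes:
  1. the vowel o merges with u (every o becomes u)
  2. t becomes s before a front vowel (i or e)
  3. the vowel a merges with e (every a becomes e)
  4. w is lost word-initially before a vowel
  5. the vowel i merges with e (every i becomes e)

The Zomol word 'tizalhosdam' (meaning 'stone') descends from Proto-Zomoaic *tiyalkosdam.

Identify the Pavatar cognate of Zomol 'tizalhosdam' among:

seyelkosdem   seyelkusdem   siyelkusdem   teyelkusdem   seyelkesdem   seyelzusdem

seyelkusdem

Pavatar: *tiyalkosdam > tiyalkusdam > siyalkusdam > siyelkusdem > seyelkusdem  (by vowel merger, palatalisation, vowel merger, vowel merger)
Only 'seyelkusdem' matches the regular Pavatar development of *tiyalkosdam.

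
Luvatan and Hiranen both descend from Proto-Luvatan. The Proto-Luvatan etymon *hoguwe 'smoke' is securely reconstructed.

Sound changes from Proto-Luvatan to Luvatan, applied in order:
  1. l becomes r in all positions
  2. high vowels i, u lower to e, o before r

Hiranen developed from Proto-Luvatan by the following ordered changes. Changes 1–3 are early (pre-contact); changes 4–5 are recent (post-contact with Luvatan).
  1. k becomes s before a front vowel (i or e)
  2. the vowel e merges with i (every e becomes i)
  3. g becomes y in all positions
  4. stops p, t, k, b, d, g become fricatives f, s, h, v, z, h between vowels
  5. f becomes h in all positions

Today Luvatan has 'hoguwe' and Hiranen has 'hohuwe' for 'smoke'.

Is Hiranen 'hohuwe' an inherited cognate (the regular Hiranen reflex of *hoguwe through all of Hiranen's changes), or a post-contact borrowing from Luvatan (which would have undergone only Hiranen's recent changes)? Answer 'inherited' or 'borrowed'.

borrowed

If inherited, *hoguwe would pass through all of Hiranen's changes:
Hiranen: start from *hoguwe.
  rule 1: no change — hoguwe
  rule 2 (vowel merger): hoguwe → hoguwi
  rule 3 (unconditioned shift): hoguwi → hoyuwi
  rule 4: no change — hoyuwi
  rule 5: no change — hoyuwi
  ⇒ Hiranen hoyuwi
If borrowed from Luvatan 'hoguwe' after the early changes, it would undergo only the recent ones:
  rule 4 (intervocalic lenition): hoguwe → hohuwe
  rule 5 (unconditioned shift): no change (hohuwe)
  ⇒ as a loan: hohuwe
Hiranen 'hohuwe' matches the loan outcome 'hohuwe', not the inherited 'hoyuwi' — it skipped the early Hiranen changes, so it was borrowed from Luvatan.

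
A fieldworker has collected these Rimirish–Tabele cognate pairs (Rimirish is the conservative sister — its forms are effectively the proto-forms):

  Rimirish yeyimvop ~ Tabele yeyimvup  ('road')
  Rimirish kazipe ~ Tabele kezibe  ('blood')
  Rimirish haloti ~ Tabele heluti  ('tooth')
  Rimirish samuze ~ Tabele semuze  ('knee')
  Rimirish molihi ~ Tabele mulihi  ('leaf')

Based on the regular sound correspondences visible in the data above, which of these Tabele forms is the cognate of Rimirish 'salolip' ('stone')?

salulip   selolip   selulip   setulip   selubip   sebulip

selulip

kazipe ~ kezibe, haloti ~ heluti — Rimirish a corresponds to Tabele e after a consonant, before a consonant other than r, m, n, p, b, f, v.
haloti ~ heluti, molihi ~ mulihi — Rimirish o corresponds to Tabele u after a consonant, before a consonant other than r, m, n, p, b, f, v.
Applying these to Rimirish 'salolip':
  salolip → selolip   (a→e after a consonant, before a consonant other than r, m, n, p, b, f, v)
  selolip → selulip   (o→u after a consonant, before a consonant other than r, m, n, p, b, f, v)
So the Tabele cognate is 'selulip'.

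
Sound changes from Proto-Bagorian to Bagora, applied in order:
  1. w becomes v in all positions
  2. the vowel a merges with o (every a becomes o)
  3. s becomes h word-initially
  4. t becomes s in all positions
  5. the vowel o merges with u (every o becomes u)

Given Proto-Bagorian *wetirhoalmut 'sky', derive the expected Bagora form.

vesirhuulmus

Bagora: start from *wetirhoalmut.
  rule 1 (unconditioned shift): wetirhoalmut → vetirhoalmut
  rule 2 (vowel merger): vetirhoalmut → vetirhoolmut
  rule 3: no change — vetirhoolmut
  rule 4 (unconditioned shift): vetirhoolmut → vesirhoolmus
  rule 5 (vowel merger): vesirhoolmus → vesirhuulmus
  ⇒ Bagora vesirhuulmus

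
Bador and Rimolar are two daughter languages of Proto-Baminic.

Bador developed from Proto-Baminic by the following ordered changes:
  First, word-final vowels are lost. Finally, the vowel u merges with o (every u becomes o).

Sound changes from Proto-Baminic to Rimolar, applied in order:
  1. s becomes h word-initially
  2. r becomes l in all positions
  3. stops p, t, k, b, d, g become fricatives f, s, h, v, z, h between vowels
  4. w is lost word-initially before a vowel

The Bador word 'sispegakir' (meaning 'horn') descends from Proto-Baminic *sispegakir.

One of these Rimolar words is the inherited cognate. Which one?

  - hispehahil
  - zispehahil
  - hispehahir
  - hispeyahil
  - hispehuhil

hispehahil

Rimolar: *sispegakir > hispegakir > hispegakil > hispehahil  (by debuccalisation, unconditioned shift, intervocalic lenition)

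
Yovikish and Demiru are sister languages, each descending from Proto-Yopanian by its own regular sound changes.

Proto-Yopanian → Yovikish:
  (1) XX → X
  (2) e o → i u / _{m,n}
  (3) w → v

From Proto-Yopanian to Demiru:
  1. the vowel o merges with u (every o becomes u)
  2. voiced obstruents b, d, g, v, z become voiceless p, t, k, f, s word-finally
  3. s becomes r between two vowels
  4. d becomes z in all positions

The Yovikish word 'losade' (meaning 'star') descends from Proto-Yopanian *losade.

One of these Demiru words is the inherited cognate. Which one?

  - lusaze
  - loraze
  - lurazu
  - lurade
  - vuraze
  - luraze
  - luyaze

luraze

Demiru: *losade
  losade → lusade   [vowel merger]
  lusade (rule 2 does not apply)
  lusade → lurade   [rhotacism]
  lurade → luraze   [unconditioned shift]
  giving Demiru luraze.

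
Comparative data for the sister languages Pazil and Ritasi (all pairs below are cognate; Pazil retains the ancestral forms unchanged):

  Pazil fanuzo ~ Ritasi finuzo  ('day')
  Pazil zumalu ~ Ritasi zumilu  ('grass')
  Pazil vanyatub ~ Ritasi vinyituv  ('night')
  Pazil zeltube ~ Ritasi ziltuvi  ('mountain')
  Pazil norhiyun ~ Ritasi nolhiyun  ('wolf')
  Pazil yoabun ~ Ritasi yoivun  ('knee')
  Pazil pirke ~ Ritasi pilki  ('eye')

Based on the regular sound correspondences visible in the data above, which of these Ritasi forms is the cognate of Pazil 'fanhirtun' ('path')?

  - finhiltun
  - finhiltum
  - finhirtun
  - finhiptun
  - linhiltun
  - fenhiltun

finhiltun

fanuzo ~ finuzo, vanyatub ~ vinyituv — Pazil a corresponds to Ritasi i after a consonant, before a nasal.
norhiyun ~ nolhiyun, pirke ~ pilki — Pazil r corresponds to Ritasi l after a vowel, before a consonant other than r, m, n, p, b, f, v.
Applying these to Pazil 'fanhirtun':
  fanhirtun → finhirtun   (a→i after a consonant, before a nasal)
  finhirtun → finhiltun   (r→l after a vowel, before a consonant other than r, m, n, p, b, f, v)
So the Ritasi cognate is 'finhiltun'.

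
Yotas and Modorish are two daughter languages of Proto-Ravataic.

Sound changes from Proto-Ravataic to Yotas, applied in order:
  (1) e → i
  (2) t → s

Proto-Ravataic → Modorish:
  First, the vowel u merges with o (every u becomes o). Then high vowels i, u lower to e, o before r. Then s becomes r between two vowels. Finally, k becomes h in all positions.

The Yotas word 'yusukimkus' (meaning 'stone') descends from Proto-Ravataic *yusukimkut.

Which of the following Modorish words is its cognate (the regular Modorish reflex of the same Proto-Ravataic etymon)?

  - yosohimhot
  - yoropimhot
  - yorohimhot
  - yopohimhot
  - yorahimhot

yorohimhot

Modorish: start from *yusukimkut.
  rule 1 (vowel merger): yusukimkut → yosokimkot
  rule 2: no change — yosokimkot
  rule 3 (rhotacism): yosokimkot → yorokimkot
  rule 4 (unconditioned shift): yorokimkot → yorohimhot
  ⇒ Modorish yorohimhot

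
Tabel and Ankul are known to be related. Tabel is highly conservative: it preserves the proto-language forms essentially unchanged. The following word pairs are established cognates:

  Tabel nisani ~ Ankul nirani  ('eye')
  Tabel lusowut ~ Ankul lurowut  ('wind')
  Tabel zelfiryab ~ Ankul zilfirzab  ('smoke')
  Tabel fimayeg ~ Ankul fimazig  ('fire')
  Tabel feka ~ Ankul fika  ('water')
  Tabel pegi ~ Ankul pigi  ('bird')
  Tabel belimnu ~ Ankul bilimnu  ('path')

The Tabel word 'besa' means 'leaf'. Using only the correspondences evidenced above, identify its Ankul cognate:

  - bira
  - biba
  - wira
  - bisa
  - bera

zelfiryab ~ zilfirzab, fimayeg ~ fimazig — Tabel e corresponds to Ankul i after a consonant, before a consonant other than r, m, n, p, b, f, v.
nisani ~ nirani — Tabel s corresponds to Ankul r between vowels (before a back vowel).
Applying these to Tabel 'besa':
  besa → bisa   (e→i after a consonant, before a consonant other than r, m, n, p, b, f, v)
  bisa → bira   (s→r between vowels (before a back vowel))
So the Ankul cognate is 'bira'.

bira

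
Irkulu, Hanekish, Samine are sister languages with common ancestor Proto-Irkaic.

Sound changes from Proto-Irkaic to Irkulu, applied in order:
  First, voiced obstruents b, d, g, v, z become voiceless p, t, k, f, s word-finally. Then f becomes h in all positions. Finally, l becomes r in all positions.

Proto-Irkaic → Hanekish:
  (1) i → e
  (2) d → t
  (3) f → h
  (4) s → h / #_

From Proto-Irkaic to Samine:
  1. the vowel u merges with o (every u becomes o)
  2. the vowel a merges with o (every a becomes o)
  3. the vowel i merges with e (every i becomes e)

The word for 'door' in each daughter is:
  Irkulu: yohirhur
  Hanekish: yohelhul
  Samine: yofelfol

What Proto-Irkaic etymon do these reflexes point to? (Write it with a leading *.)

Position 7: Irkulu has u, Hanekish has u, Samine has o. Irkulu preserves u here (none of its changes turn any other segment into u), so the proto-segment is *u.
Position 5: Irkulu has r, Hanekish has l, Samine has l. Hanekish preserves l here (none of its changes turn any other segment into l), so the proto-segment is *l.
Verify the candidate proto-form against each daughter:
Irkulu: start from *yofilful.
  rule 1: no change — yofilful
  rule 2 (unconditioned shift): yofilful → yohilhul
  rule 3 (unconditioned shift): yohilhul → yohirhur
  ⇒ Irkulu yohirhur
Hanekish: start from *yofilful.
  rule 1 (vowel merger): yofilful → yofelful
  rule 2: no change — yofelful
  rule 3 (unconditioned shift): yofelful → yohelhul
  rule 4: no change — yohelhul
  ⇒ Hanekish yohelhul
Samine: *yofilful > yofilfol > yofelfol  (by vowel merger, vowel merger)
No other proto-form is consistent with every reflex, so the reconstruction is *yofilful.

*yofilful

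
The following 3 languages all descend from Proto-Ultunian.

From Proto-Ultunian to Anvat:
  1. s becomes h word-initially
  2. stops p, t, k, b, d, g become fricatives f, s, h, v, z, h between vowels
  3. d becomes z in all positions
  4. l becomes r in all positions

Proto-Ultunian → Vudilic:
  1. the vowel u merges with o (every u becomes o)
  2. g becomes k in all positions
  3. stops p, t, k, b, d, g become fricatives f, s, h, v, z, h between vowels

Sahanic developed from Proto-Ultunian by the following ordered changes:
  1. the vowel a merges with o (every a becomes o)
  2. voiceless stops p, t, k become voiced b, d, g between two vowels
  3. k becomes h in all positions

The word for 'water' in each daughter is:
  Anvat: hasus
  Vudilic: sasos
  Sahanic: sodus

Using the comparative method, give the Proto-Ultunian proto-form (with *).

Position 1: Anvat has h, Vudilic has s, Sahanic has s. Sahanic preserves s here (none of its changes turn any other segment into s), so the proto-segment is *s.
Position 2: Anvat has a, Vudilic has a, Sahanic has o. Anvat preserves a here (none of its changes turn any other segment into a), so the proto-segment is *a.
Position 3: Anvat has s, Vudilic has s, Sahanic has d. Taking the neighbouring segments as reconstructed: Anvat s could go back to *t or *s; Vudilic s could go back to *t or *s; Sahanic d could go back to *t or *d — the one source consistent with every daughter is *t.
This points to *satus. Verify forward in each daughter:
Anvat: *satus
  satus → hatus   [debuccalisation]
  hatus → hasus   [intervocalic lenition]
  hasus (rule 3 does not apply)
  hasus (rule 4 does not apply)
  giving Anvat hasus.
Vudilic: start from *satus.
  rule 1 (vowel merger): satus → satos
  rule 2: no change — satos
  rule 3 (intervocalic lenition): satos → sasos
  ⇒ Vudilic sasos
Sahanic: *satus
  satus → sotus   [vowel merger]
  sotus → sodus   [intervocalic voicing]
  sodus (rule 3 does not apply)
  giving Sahanic sodus.
Only *satus yields all of Anvat hasus, Vudilic sasos, Sahanic sodus.

*satus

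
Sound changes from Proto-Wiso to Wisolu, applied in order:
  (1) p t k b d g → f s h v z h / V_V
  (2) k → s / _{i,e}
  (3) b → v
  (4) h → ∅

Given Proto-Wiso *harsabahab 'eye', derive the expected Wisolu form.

arsavaav

Wisolu: *harsabahab
  harsabahab → harsavahab   [intervocalic lenition]
  harsavahab (rule 2 does not apply)
  harsavahab → harsavahav   [unconditioned shift]
  harsavahav → arsavaav   [h-loss]
  giving Wisolu arsavaav.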